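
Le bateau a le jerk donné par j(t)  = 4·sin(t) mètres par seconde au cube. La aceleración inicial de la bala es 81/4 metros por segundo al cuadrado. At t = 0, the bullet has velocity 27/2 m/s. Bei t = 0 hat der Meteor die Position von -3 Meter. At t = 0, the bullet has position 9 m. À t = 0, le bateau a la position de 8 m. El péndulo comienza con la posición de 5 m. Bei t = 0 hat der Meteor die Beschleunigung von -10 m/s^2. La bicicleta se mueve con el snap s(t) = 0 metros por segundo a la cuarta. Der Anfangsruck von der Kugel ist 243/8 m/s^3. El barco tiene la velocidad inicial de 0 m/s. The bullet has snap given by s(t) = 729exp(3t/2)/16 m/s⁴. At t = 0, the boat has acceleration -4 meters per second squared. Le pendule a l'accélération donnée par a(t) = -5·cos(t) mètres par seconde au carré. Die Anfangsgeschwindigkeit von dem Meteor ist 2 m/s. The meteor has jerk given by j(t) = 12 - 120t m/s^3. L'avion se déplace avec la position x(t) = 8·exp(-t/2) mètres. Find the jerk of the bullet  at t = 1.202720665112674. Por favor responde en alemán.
Wir müssen unsere Gleichung für den Snap s(t) = 729·exp(3·t/2)/16 1-mal integrieren. Durch Integration von dem Snap und Verwendung der Anfangsbedingung j(0) = 243/8, erhalten wir j(t) = 243·exp(3·t/2)/8. Aus der Gleichung für den Ruck j(t) = 243·exp(3·t/2)/8, setzen wir t = 1.202720665112674 ein und erhalten j = 184.509490158232.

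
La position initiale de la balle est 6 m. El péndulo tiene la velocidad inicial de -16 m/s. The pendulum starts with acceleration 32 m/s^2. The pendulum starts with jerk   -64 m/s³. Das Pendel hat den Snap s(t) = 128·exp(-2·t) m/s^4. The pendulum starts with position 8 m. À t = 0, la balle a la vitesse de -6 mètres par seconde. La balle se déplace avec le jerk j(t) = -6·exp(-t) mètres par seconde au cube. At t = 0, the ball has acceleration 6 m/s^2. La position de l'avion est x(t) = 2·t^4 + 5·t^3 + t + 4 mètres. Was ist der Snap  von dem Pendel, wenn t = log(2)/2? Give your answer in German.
Mit s(t) = 128·exp(-2·t) und Einsetzen von t = log(2)/2, finden wir s = 64.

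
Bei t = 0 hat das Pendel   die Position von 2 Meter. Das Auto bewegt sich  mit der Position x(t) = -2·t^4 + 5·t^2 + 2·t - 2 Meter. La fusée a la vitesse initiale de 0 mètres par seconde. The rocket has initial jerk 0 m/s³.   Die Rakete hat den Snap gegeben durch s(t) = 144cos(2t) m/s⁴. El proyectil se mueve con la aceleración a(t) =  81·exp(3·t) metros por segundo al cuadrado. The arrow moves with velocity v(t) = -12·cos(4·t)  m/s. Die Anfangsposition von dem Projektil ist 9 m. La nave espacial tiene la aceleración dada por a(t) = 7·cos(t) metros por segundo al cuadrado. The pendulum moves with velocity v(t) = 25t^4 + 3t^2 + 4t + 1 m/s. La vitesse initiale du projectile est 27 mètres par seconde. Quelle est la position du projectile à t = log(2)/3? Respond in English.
We need to integrate our acceleration equation a(t) = 81·exp(3·t) 2 times. Taking ∫a(t)dt and applying v(0) = 27, we find v(t) = 27·exp(3·t). The integral of velocity, with x(0) = 9, gives position: x(t) = 9·exp(3·t). Using x(t) = 9·exp(3·t) and substituting t = log(2)/3, we find x = 18.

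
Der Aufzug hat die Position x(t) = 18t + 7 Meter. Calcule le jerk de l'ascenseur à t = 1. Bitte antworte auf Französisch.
En partant de la position x(t) = 18·t + 7, nous prenons 3 dérivées. La dérivée de la position donne la vitesse: v(t) = 18. La dérivée de la vitesse donne l'accélération: a(t) = 0. La dérivée de l'accélération donne le jerk: j(t) = 0. De l'équation du jerk j(t) = 0, nous substituons t = 1 pour obtenir j = 0.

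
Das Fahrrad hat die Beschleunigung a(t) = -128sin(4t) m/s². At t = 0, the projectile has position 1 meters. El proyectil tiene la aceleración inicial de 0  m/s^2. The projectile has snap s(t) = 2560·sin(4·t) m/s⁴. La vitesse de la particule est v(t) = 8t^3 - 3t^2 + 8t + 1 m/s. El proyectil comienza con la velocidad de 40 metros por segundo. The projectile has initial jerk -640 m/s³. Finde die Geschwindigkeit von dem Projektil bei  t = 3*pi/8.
Wir müssen die Stammfunktion unserer Gleichung für den Snap s(t) = 2560·sin(4·t) 3-mal finden. Die Stammfunktion von dem Snap, mit j(0) = -640, ergibt den Ruck: j(t) = -640·cos(4·t). Die Stammfunktion von dem Ruck, mit a(0) = 0, ergibt die Beschleunigung: a(t) = -160·sin(4·t). Das Integral von der Beschleunigung, mit v(0) = 40, ergibt die Geschwindigkeit: v(t) = 40·cos(4·t). Aus der Gleichung für die Geschwindigkeit v(t) = 40·cos(4·t), setzen wir t = 3*pi/8 ein und erhalten v = 0.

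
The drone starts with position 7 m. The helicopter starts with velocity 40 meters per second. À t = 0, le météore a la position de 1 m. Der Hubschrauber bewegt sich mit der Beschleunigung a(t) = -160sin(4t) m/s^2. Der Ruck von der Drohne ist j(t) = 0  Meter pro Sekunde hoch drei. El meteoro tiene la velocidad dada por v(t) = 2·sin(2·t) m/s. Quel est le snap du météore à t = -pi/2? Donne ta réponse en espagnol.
Para resolver esto, necesitamos tomar 3 derivadas de nuestra ecuación de la velocidad v(t) = 2·sin(2·t). Derivando la velocidad, obtenemos la aceleración: a(t) = 4·cos(2·t). La derivada de la aceleración da la sacudida: j(t) = -8·sin(2·t). La derivada de la sacudida da el snap: s(t) = -16·cos(2·t). De la ecuación del snap s(t) = -16·cos(2·t), sustituimos t = -pi/2 para obtener s = 16.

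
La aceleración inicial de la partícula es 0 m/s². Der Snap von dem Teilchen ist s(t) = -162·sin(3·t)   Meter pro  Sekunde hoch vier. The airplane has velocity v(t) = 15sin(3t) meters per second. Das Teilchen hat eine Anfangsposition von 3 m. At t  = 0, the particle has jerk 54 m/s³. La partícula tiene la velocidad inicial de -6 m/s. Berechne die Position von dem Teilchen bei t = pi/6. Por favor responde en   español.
Debemos encontrar la integral de nuestra ecuación del snap s(t) = -162·sin(3·t) 4 veces. Integrando el snap y usando la condición inicial j(0) = 54, obtenemos j(t) = 54·cos(3·t). Tomando ∫j(t)dt y aplicando a(0) = 0, encontramos a(t) = 18·sin(3·t). Integrando la aceleración y usando la condición inicial v(0) = -6, obtenemos v(t) = -6·cos(3·t). La antiderivada de la velocidad es la posición. Usando x(0) = 3, obtenemos x(t) = 3 - 2·sin(3·t). De la ecuación de la posición x(t) = 3 - 2·sin(3·t), sustituimos t = pi/6 para obtener x = 1.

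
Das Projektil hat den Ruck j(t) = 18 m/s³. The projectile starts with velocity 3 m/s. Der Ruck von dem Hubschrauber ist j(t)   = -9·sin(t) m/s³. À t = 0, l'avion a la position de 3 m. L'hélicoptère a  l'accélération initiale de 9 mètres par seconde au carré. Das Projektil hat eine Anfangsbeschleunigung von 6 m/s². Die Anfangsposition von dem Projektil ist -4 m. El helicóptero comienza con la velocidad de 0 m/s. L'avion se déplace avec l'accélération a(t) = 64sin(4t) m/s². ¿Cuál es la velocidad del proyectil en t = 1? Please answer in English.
We need to integrate our jerk equation j(t) = 18 2 times. Integrating jerk and using the initial condition a(0) = 6, we get a(t) = 18·t + 6. Integrating acceleration and using the initial condition v(0) = 3, we get v(t) = 9·t^2 + 6·t + 3. From the given velocity equation v(t) = 9·t^2 + 6·t + 3, we substitute t = 1 to get v = 18.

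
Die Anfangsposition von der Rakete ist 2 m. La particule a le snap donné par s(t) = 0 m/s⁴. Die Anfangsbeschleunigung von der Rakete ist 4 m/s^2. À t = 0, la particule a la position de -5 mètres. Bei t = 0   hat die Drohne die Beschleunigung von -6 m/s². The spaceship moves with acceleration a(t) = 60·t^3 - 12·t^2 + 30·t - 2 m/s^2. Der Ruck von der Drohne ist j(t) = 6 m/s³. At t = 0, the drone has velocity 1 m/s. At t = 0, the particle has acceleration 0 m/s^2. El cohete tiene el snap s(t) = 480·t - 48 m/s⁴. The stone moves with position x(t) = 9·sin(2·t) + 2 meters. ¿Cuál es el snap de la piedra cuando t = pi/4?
Debemos derivar nuestra ecuación de la posición x(t) = 9·sin(2·t) + 2 4 veces. Derivando la posición, obtenemos la velocidad: v(t) = 18·cos(2·t). Tomando d/dt de v(t), encontramos a(t) = -36·sin(2·t). La derivada de la aceleración da la sacudida: j(t) = -72·cos(2·t). La derivada de la sacudida da el snap: s(t) = 144·sin(2·t). Tenemos el snap s(t) = 144·sin(2·t). Sustituyendo t = pi/4: s(pi/4) = 144.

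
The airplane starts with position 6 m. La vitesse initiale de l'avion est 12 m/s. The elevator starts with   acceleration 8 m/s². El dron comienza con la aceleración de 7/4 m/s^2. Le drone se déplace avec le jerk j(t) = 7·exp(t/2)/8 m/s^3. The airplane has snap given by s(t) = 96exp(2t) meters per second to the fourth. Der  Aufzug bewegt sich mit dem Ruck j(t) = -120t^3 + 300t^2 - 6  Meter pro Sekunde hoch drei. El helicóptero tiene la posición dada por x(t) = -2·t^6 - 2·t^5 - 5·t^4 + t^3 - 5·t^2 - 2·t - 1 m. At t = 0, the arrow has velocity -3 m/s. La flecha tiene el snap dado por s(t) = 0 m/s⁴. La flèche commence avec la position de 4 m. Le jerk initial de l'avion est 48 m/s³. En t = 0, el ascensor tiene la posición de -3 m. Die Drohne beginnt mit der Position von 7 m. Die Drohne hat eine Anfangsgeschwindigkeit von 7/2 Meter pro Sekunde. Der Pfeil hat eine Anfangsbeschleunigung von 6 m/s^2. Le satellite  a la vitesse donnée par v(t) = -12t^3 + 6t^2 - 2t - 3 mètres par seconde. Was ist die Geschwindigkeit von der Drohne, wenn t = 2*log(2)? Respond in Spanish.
Necesitamos integrar nuestra ecuación de la sacudida j(t) = 7·exp(t/2)/8 2 veces. La integral de la sacudida es la aceleración. Usando a(0) = 7/4, obtenemos a(t) = 7·exp(t/2)/4. La antiderivada de la aceleración, con v(0) = 7/2, da la velocidad: v(t) = 7·exp(t/2)/2. Usando v(t) = 7·exp(t/2)/2 y sustituyendo t = 2*log(2), encontramos v = 7.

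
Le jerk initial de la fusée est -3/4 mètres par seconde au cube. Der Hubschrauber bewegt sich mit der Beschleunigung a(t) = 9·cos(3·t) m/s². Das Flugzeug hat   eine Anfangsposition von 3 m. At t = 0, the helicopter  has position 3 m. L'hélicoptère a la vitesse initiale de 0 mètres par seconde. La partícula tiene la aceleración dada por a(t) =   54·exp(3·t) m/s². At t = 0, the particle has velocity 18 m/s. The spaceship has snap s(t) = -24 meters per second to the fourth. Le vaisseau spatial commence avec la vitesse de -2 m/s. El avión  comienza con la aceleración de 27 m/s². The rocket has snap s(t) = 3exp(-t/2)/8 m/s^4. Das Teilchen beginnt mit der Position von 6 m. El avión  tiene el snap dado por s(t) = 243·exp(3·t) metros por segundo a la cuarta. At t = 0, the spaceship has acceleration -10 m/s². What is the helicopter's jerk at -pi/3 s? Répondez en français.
En partant de l'accélération a(t) = 9·cos(3·t), nous prenons 1 dérivée. En dérivant l'accélération, nous obtenons le jerk: j(t) = -27·sin(3·t). Nous avons le jerk j(t) = -27·sin(3·t). En substituant t = -pi/3: j(-pi/3) = 0.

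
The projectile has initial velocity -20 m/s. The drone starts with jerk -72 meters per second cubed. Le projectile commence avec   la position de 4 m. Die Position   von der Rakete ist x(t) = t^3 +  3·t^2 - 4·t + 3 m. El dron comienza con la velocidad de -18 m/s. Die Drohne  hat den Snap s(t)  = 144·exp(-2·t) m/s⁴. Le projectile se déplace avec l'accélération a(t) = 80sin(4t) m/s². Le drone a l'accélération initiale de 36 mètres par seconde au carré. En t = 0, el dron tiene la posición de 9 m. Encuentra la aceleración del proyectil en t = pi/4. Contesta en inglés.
Using a(t) = 80·sin(4·t) and substituting t = pi/4, we find a = 0.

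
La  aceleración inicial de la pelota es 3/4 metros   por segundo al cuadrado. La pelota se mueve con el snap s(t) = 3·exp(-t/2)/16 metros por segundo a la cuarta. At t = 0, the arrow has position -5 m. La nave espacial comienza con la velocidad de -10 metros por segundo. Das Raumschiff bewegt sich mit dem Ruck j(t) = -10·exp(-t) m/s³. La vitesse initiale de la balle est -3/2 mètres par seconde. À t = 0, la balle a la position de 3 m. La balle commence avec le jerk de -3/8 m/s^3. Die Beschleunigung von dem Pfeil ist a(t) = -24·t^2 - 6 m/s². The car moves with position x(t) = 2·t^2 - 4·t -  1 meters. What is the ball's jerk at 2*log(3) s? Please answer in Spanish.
Necesitamos integrar nuestra ecuación del snap s(t) = 3·exp(-t/2)/16 1 vez. Tomando ∫s(t)dt y aplicando j(0) = -3/8, encontramos j(t) = -3·exp(-t/2)/8. Tenemos la sacudida j(t) = -3·exp(-t/2)/8. Sustituyendo t = 2*log(3): j(2*log(3)) = -1/8.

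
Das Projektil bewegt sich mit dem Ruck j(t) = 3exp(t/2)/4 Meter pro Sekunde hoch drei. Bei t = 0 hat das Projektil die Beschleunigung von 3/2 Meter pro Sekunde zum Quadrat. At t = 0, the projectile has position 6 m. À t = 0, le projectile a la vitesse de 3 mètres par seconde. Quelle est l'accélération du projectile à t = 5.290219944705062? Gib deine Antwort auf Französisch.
Nous devons intégrer notre équation du jerk j(t) = 3·exp(t/2)/4 1 fois. La primitive du jerk, avec a(0) = 3/2, donne l'accélération: a(t) = 3·exp(t/2)/2. De l'équation de l'accélération a(t) = 3·exp(t/2)/2, nous substituons t = 5.290219944705062 pour obtenir a = 21.1274909368156.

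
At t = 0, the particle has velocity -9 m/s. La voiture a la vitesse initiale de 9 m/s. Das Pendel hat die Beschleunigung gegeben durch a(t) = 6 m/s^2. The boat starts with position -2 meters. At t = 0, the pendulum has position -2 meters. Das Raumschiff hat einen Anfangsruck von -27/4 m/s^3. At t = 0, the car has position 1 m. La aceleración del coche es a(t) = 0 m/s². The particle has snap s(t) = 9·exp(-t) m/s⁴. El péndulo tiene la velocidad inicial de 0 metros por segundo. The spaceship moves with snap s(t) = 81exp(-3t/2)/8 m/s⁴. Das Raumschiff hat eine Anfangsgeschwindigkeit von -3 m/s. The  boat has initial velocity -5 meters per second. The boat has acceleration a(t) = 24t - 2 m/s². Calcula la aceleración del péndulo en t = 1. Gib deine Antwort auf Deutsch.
Mit a(t) = 6 und Einsetzen von t = 1, finden wir a = 6.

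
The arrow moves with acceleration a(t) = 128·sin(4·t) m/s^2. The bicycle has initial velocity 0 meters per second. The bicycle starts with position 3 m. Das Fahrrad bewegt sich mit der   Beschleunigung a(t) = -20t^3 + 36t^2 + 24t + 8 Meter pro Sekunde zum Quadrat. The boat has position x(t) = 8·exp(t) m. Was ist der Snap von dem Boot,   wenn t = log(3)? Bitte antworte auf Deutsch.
Wir müssen unsere Gleichung für die Position x(t) = 8·exp(t) 4-mal ableiten. Mit d/dt von x(t) finden wir v(t) = 8·exp(t). Die Ableitung von der Geschwindigkeit ergibt die Beschleunigung: a(t) = 8·exp(t). Mit d/dt von a(t) finden wir j(t) = 8·exp(t). Die Ableitung von dem Ruck ergibt den Snap: s(t) = 8·exp(t). Aus der Gleichung für den Snap s(t) = 8·exp(t), setzen wir t = log(3) ein und erhalten s = 24.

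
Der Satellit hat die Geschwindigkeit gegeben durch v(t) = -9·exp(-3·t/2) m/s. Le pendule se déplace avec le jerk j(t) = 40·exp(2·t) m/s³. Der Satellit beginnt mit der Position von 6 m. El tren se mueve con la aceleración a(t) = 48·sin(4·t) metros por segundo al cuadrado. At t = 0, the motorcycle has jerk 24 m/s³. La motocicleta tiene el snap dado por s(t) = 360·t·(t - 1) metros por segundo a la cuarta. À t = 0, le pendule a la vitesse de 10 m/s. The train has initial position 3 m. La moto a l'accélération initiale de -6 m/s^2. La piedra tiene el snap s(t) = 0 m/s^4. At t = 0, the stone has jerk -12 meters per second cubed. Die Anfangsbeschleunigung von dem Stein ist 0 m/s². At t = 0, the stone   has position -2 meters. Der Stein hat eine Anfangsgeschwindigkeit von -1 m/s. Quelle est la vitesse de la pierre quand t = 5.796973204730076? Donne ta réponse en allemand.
Ausgehend von dem Snap s(t) = 0, nehmen wir 3 Integrale. Die Stammfunktion von dem Snap ist der Ruck. Mit j(0) = -12 erhalten wir j(t) = -12. Mit ∫j(t)dt und Anwendung von a(0) = 0, finden wir a(t) = -12·t. Die Stammfunktion von der Beschleunigung ist die Geschwindigkeit. Mit v(0) = -1 erhalten wir v(t) = -6·t^2 - 1. Aus der Gleichung für die Geschwindigkeit v(t) = -6·t^2 - 1, setzen wir t = 5.796973204730076 ein und erhalten v = -202.629390018151.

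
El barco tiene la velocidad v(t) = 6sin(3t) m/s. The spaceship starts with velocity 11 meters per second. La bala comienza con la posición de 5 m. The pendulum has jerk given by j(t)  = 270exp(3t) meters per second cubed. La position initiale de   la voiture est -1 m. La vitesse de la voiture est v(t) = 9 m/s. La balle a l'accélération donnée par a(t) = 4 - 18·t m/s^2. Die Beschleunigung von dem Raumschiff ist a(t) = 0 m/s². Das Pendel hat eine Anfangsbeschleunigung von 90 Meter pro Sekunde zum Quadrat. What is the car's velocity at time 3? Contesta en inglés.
We have velocity v(t) = 9. Substituting t = 3: v(3) = 9.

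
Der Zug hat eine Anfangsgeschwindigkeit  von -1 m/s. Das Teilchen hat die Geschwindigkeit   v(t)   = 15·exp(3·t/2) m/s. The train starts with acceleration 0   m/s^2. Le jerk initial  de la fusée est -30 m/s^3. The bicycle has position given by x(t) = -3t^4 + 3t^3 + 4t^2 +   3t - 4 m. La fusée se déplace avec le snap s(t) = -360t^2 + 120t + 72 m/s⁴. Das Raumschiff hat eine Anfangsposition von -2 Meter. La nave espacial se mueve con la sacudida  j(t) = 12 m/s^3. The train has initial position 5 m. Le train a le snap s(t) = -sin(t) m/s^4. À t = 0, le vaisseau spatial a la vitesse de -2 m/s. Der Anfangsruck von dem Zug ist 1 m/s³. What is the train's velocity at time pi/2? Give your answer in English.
We must find the integral of our snap equation s(t) = -sin(t) 3 times. The integral of snap, with j(0) = 1, gives jerk: j(t) = cos(t). Finding the integral of j(t) and using a(0) = 0: a(t) = sin(t). The antiderivative of acceleration, with v(0) = -1, gives velocity: v(t) = -cos(t). From the given velocity equation v(t) = -cos(t), we substitute t = pi/2 to get v = 0.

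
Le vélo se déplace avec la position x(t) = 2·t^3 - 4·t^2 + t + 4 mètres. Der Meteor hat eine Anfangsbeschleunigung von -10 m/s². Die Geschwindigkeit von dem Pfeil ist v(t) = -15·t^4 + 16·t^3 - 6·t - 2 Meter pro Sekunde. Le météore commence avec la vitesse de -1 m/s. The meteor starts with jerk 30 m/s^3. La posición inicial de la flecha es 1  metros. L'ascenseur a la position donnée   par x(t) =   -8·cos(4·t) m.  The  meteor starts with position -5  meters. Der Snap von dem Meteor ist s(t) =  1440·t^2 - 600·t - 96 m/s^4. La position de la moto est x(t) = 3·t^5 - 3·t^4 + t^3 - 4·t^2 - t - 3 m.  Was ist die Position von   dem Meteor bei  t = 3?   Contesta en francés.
Nous devons trouver l'intégrale de notre équation du snap s(t) = 1440·t^2 - 600·t - 96 4 fois. En prenant ∫s(t)dt et en appliquant j(0) = 30, nous trouvons j(t) = 480·t^3 - 300·t^2 - 96·t + 30. En intégrant le jerk et en utilisant la condition initiale a(0) = -10, nous obtenons a(t) = 120·t^4 - 100·t^3 - 48·t^2 + 30·t - 10. En prenant ∫a(t)dt et en appliquant v(0) = -1, nous trouvons v(t) = 24·t^5 - 25·t^4 - 16·t^3 + 15·t^2 - 10·t - 1. En intégrant la vitesse et en utilisant la condition initiale x(0) = -5, nous obtenons x(t) = 4·t^6 - 5·t^5 - 4·t^4 + 5·t^3 - 5·t^2 - t - 5. En utilisant x(t) = 4·t^6 - 5·t^5 - 4·t^4 + 5·t^3 - 5·t^2 - t - 5 et en substituant t = 3, nous trouvons x = 1459.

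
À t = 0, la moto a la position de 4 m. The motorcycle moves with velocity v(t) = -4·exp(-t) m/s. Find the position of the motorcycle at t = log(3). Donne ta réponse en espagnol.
Debemos encontrar la antiderivada de nuestra ecuación de la velocidad v(t) = -4·exp(-t) 1 vez. Tomando ∫v(t)dt y aplicando x(0) = 4, encontramos x(t) = 4·exp(-t). De la ecuación de la posición x(t) = 4·exp(-t), sustituimos t = log(3) para obtener x = 4/3.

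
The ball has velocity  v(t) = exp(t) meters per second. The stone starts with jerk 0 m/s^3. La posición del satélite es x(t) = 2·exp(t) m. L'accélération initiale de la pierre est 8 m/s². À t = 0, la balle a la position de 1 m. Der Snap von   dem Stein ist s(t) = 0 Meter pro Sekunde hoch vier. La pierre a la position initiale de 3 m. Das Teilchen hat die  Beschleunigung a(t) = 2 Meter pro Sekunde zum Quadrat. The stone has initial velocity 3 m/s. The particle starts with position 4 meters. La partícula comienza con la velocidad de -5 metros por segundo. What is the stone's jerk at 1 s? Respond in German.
Um dies zu lösen, müssen wir 1 Stammfunktion unserer Gleichung für den Snap s(t) = 0 finden. Die Stammfunktion von dem Snap, mit j(0) = 0, ergibt den Ruck: j(t) = 0. Aus der Gleichung für den Ruck j(t) = 0, setzen wir t = 1 ein und erhalten j = 0.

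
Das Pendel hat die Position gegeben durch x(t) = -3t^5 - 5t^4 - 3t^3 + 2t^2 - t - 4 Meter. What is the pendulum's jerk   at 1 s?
Starting from position x(t) = -3·t^5 - 5·t^4 - 3·t^3 + 2·t^2 - t - 4, we take 3 derivatives. Differentiating position, we get velocity: v(t) = -15·t^4 - 20·t^3 - 9·t^2 + 4·t - 1. Differentiating velocity, we get acceleration: a(t) = -60·t^3 - 60·t^2 - 18·t + 4. Differentiating acceleration, we get jerk: j(t) = -180·t^2 - 120·t - 18. Using j(t) = -180·t^2 - 120·t - 18 and substituting t = 1, we find j = -318.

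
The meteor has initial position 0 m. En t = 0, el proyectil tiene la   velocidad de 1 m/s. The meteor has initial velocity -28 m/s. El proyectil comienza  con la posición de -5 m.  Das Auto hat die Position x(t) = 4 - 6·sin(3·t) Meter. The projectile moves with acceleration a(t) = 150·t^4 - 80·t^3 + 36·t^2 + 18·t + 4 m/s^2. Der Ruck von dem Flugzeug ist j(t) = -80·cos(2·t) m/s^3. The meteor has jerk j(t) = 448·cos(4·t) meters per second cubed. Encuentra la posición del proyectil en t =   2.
Para resolver esto, necesitamos tomar 2 integrales de nuestra ecuación de la aceleración a(t) = 150·t^4 - 80·t^3 + 36·t^2 + 18·t + 4. Tomando ∫a(t)dt y aplicando v(0) = 1, encontramos v(t) = 30·t^5 - 20·t^4 + 12·t^3 + 9·t^2 + 4·t + 1. Tomando ∫v(t)dt y aplicando x(0) = -5, encontramos x(t) = 5·t^6 - 4·t^5 + 3·t^4 + 3·t^3 + 2·t^2 + t - 5. Tenemos la posición x(t) = 5·t^6 - 4·t^5 + 3·t^4 + 3·t^3 + 2·t^2 + t - 5. Sustituyendo t = 2: x(2) = 269.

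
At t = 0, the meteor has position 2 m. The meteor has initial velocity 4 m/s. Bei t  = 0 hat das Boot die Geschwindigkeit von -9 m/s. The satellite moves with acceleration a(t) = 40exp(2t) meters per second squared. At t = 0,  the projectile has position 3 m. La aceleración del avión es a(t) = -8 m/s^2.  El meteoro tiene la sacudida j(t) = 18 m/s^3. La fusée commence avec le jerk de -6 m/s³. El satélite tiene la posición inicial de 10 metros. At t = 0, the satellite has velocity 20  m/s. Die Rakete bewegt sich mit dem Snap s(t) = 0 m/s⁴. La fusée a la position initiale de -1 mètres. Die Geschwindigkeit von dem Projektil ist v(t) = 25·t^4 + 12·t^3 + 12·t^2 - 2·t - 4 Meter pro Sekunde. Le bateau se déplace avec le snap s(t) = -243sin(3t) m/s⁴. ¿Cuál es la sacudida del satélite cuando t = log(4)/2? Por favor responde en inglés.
We must differentiate our acceleration equation a(t) = 40·exp(2·t) 1 time. The derivative of acceleration gives jerk: j(t) = 80·exp(2·t). Using j(t) = 80·exp(2·t) and substituting t = log(4)/2, we find j = 320.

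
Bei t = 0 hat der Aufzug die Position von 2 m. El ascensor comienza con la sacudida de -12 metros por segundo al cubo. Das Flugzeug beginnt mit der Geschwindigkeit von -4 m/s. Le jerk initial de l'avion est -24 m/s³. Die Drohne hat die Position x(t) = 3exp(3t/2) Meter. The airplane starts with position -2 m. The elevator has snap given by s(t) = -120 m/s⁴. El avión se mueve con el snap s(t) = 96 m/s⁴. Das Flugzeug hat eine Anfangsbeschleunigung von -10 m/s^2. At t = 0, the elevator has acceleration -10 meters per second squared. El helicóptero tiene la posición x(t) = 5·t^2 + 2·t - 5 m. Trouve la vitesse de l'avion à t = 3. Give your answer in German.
Wir müssen die Stammfunktion unserer Gleichung für den Snap s(t) = 96 3-mal finden. Die Stammfunktion von dem Snap ist der Ruck. Mit j(0) = -24 erhalten wir j(t) = 96·t - 24. Durch Integration von dem Ruck und Verwendung der Anfangsbedingung a(0) = -10, erhalten wir a(t) = 48·t^2 - 24·t - 10. Das Integral von der Beschleunigung, mit v(0) = -4, ergibt die Geschwindigkeit: v(t) = 16·t^3 - 12·t^2 - 10·t - 4. Aus der Gleichung für die Geschwindigkeit v(t) = 16·t^3 - 12·t^2 - 10·t - 4, setzen wir t = 3 ein und erhalten v = 290.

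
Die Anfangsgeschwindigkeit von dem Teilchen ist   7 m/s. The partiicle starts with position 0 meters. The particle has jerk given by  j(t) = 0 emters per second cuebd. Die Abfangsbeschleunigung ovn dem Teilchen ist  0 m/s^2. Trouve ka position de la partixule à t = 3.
Pour résoudre ceci, nous devons prendre 3 primitives de notre équation du jerk j(t) = 0. La primitive du jerk, avec a(0) = 0, donne l'accélération: a(t) = 0. L'intégrale de l'accélération est la vitesse. En utilisant v(0) = 7, nous obtenons v(t) = 7. En intégrant la vitesse et en utilisant la condition initiale x(0) = 0, nous obtenons x(t) = 7·t. En utilisant x(t) = 7·t et en substituant t = 3, nous trouvons x = 21.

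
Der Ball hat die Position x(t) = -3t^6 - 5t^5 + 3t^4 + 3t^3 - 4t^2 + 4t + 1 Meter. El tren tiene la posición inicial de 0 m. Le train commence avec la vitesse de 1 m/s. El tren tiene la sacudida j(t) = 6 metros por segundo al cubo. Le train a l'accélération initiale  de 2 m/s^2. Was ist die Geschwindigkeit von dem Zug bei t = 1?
Um dies zu lösen, müssen wir 2 Integrale unserer Gleichung für den Ruck j(t) = 6 finden. Durch Integration von dem Ruck und Verwendung der Anfangsbedingung a(0) = 2, erhalten wir a(t) = 6·t + 2. Die Stammfunktion von der Beschleunigung ist die Geschwindigkeit. Mit v(0) = 1 erhalten wir v(t) = 3·t^2 + 2·t + 1. Mit v(t) = 3·t^2 + 2·t + 1 und Einsetzen von t = 1, finden wir v = 6.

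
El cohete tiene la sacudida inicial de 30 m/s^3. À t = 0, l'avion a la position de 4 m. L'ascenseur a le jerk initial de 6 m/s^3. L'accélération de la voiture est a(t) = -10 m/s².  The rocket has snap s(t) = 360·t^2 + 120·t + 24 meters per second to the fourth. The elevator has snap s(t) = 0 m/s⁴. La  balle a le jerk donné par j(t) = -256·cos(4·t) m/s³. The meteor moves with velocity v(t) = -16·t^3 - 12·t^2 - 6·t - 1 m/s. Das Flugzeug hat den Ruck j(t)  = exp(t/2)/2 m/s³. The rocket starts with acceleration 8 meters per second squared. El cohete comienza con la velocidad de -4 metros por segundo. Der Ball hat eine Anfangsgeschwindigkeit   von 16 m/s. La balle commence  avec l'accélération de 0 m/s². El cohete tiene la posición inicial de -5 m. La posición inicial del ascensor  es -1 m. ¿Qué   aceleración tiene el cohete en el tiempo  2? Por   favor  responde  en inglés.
Starting from snap s(t) = 360·t^2 + 120·t + 24, we take 2 antiderivatives. The integral of snap, with j(0) = 30, gives jerk: j(t) = 120·t^3 + 60·t^2 + 24·t + 30. Finding the integral of j(t) and using a(0) = 8: a(t) = 30·t^4 + 20·t^3 + 12·t^2 + 30·t + 8. We have acceleration a(t) = 30·t^4 + 20·t^3 + 12·t^2 + 30·t + 8. Substituting t = 2: a(2) = 756.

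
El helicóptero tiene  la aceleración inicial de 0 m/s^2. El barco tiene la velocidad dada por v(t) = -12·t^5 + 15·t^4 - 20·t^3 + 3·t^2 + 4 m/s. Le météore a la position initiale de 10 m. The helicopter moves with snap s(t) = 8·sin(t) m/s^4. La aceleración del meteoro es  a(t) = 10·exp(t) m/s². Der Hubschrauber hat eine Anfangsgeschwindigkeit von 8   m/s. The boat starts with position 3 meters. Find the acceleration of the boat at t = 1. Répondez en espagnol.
Para resolver esto, necesitamos tomar 1 derivada de nuestra ecuación de la velocidad v(t) = -12·t^5 + 15·t^4 - 20·t^3 + 3·t^2 + 4. La derivada de la velocidad da la aceleración: a(t) = -60·t^4 + 60·t^3 - 60·t^2 + 6·t. Tenemos la aceleración a(t) = -60·t^4 + 60·t^3 - 60·t^2 + 6·t. Sustituyendo t = 1: a(1) = -54.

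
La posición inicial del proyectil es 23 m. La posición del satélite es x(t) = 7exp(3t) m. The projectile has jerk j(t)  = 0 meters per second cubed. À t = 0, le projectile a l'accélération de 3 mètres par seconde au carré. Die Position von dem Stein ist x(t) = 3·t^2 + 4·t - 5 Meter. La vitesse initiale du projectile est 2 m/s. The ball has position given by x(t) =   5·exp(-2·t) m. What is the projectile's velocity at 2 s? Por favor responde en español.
Necesitamos integrar nuestra ecuación de la sacudida j(t) = 0 2 veces. Integrando la sacudida y usando la condición inicial a(0) = 3, obtenemos a(t) = 3. La antiderivada de la aceleración es la velocidad. Usando v(0) = 2, obtenemos v(t) = 3·t + 2. De la ecuación de la velocidad v(t) = 3·t + 2, sustituimos t = 2 para obtener v = 8.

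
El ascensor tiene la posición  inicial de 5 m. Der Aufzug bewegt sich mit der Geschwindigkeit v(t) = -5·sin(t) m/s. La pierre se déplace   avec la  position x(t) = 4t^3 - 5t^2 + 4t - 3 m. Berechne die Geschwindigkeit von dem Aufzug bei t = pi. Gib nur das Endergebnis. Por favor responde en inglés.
At t = pi, v = 0.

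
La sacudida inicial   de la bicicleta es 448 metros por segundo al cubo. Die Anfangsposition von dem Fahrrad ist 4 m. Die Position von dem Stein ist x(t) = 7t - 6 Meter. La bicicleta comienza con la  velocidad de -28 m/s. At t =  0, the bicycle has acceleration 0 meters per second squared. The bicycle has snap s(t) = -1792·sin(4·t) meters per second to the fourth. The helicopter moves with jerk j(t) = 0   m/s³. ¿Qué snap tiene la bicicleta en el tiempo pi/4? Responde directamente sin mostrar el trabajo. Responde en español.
La respuesta es 0.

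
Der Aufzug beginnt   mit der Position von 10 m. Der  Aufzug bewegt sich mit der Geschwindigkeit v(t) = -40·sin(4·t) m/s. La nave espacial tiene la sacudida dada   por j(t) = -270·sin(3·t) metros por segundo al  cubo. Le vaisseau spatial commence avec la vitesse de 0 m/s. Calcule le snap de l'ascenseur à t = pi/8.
Pour résoudre ceci, nous devons prendre 3 dérivées de notre équation de la vitesse v(t) = -40·sin(4·t). En dérivant la vitesse, nous obtenons l'accélération: a(t) = -160·cos(4·t). En dérivant l'accélération, nous obtenons le jerk: j(t) = 640·sin(4·t). En dérivant le jerk, nous obtenons le snap: s(t) = 2560·cos(4·t). Nous avons le snap s(t) = 2560·cos(4·t). En substituant t = pi/8: s(pi/8) = 0.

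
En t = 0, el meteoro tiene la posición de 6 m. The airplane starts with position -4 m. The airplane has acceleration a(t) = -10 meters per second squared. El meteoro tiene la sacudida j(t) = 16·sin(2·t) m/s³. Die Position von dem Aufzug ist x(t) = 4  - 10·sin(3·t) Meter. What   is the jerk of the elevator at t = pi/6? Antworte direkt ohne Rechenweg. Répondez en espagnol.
j(pi/6) = 0.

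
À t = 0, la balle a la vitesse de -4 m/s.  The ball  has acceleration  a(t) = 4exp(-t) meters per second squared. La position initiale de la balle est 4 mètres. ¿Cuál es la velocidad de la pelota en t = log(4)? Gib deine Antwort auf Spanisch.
Necesitamos integrar nuestra ecuación de la aceleración a(t) = 4·exp(-t) 1 vez. Integrando la aceleración y usando la condición inicial v(0) = -4, obtenemos v(t) = -4·exp(-t). Tenemos la velocidad v(t) = -4·exp(-t). Sustituyendo t = log(4): v(log(4)) = -1.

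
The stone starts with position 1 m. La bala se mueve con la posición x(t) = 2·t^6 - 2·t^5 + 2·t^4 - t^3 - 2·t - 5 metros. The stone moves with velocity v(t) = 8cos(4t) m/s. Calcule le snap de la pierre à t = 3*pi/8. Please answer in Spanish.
Partiendo de la velocidad v(t) = 8·cos(4·t), tomamos 3 derivadas. La derivada de la velocidad da la aceleración: a(t) = -32·sin(4·t). Tomando d/dt de a(t), encontramos j(t) = -128·cos(4·t). Derivando la sacudida, obtenemos el snap: s(t) = 512·sin(4·t). Usando s(t) = 512·sin(4·t) y sustituyendo t = 3*pi/8, encontramos s = -512.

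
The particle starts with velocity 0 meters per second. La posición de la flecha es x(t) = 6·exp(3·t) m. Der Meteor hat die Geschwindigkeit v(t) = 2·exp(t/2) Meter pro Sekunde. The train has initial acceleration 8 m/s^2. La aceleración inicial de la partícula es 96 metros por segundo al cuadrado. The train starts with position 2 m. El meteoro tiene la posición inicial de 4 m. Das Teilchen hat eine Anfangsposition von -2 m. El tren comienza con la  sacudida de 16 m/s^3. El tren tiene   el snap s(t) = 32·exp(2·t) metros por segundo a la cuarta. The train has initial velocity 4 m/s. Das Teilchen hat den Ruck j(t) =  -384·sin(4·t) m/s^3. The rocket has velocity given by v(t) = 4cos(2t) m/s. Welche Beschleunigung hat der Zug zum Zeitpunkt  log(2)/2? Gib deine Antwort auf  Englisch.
We need to integrate our snap equation s(t) = 32·exp(2·t) 2 times. Finding the integral of s(t) and using j(0) = 16: j(t) = 16·exp(2·t). Integrating jerk and using the initial condition a(0) = 8, we get a(t) = 8·exp(2·t). Using a(t) = 8·exp(2·t) and substituting t = log(2)/2, we find a = 16.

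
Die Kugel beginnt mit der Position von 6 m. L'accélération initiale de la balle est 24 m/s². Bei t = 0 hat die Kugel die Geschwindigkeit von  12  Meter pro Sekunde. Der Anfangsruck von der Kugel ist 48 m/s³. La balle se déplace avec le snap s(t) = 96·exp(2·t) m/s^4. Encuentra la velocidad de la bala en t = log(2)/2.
Para resolver esto, necesitamos tomar 3 integrales de nuestra ecuación del snap s(t) = 96·exp(2·t). La antiderivada del snap, con j(0) = 48, da la sacudida: j(t) = 48·exp(2·t). La antiderivada de la sacudida es la aceleración. Usando a(0) = 24, obtenemos a(t) = 24·exp(2·t). Integrando la aceleración y usando la condición inicial v(0) = 12, obtenemos v(t) = 12·exp(2·t). Tenemos la velocidad v(t) = 12·exp(2·t). Sustituyendo t = log(2)/2: v(log(2)/2) = 24.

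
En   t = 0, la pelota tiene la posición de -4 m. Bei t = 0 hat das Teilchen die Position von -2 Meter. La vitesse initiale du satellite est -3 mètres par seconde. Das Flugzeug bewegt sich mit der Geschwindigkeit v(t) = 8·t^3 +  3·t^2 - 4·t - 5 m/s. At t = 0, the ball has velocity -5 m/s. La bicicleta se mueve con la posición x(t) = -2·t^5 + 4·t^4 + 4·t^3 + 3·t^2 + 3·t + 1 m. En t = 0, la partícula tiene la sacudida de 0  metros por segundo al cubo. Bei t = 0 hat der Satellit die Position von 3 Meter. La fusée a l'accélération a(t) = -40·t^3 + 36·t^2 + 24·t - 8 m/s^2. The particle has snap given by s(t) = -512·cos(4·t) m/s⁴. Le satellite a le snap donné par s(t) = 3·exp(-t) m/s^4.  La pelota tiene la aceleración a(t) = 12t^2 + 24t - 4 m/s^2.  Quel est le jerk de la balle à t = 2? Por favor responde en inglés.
Starting from acceleration a(t) = 12·t^2 + 24·t - 4, we take 1 derivative. Taking d/dt of a(t), we find j(t) = 24·t + 24. From the given jerk equation j(t) = 24·t + 24, we substitute t = 2 to get j = 72.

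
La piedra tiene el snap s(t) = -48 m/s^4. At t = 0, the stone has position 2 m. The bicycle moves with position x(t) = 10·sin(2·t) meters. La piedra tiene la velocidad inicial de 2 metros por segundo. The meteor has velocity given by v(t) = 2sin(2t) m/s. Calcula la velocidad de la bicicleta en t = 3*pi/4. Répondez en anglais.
To solve this, we need to take 1 derivative of our position equation x(t) = 10·sin(2·t). Taking d/dt of x(t), we find v(t) = 20·cos(2·t). We have velocity v(t) = 20·cos(2·t). Substituting t = 3*pi/4: v(3*pi/4) = 0.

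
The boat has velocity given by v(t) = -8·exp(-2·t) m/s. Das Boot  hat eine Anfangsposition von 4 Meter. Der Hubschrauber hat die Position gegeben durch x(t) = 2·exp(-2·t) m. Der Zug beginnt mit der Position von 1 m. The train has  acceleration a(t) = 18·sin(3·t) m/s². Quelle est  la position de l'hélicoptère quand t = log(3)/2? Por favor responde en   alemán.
Wir haben die Position x(t) = 2·exp(-2·t). Durch Einsetzen von t = log(3)/2: x(log(3)/2) = 2/3.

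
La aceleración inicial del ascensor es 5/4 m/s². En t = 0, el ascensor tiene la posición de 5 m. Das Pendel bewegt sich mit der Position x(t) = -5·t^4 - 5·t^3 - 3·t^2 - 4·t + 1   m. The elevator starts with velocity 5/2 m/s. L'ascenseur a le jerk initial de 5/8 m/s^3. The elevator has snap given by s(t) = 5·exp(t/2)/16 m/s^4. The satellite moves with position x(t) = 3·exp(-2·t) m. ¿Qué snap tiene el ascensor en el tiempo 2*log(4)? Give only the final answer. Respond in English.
The snap at t = 2*log(4) is s = 5/4.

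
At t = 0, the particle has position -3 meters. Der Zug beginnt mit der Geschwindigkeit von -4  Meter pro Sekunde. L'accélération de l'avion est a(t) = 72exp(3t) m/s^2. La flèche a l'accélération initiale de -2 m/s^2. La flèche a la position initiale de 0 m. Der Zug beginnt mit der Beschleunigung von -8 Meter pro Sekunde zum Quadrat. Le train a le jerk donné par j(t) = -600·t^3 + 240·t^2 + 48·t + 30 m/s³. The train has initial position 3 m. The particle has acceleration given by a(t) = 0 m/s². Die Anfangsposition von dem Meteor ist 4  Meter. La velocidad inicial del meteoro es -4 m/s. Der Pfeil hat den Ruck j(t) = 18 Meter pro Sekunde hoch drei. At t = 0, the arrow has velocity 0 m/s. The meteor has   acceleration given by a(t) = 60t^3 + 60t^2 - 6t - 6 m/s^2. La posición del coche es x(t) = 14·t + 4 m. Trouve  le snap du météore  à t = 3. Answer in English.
We must differentiate our acceleration equation a(t) = 60·t^3 + 60·t^2 - 6·t - 6 2 times. Taking d/dt of a(t), we find j(t) = 180·t^2 + 120·t - 6. The derivative of jerk gives snap: s(t) = 360·t + 120. From the given snap equation s(t) = 360·t + 120, we substitute t = 3 to get s = 1200.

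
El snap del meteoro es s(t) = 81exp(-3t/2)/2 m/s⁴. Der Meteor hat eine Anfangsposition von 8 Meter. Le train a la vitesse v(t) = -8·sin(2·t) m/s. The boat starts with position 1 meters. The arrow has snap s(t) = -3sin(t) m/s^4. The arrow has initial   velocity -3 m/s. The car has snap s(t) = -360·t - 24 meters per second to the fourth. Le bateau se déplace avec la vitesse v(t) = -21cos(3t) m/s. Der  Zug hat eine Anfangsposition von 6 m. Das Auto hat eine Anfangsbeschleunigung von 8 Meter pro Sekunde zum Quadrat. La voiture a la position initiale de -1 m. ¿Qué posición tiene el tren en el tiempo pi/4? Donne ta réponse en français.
Nous devons trouver l'intégrale de notre équation de la vitesse v(t) = -8·sin(2·t) 1 fois. En intégrant la vitesse et en utilisant la condition initiale x(0) = 6, nous obtenons x(t) = 4·cos(2·t) + 2. En utilisant x(t) = 4·cos(2·t) + 2 et en substituant t = pi/4, nous trouvons x = 2.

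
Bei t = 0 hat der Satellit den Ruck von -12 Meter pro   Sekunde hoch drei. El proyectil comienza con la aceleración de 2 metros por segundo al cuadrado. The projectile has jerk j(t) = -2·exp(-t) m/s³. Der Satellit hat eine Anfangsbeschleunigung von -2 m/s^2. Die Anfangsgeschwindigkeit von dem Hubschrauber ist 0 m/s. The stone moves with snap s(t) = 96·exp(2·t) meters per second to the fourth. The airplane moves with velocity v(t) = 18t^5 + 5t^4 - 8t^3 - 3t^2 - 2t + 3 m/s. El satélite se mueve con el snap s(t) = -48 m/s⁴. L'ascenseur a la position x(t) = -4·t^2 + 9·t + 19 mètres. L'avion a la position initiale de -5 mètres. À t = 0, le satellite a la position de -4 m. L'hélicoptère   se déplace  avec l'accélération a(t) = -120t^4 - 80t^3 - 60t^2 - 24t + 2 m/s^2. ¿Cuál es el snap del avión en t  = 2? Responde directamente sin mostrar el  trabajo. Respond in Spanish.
En t = 2, s = 4512.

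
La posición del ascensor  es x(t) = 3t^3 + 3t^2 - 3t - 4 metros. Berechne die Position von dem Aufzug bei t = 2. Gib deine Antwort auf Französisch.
Nous avons la position x(t) = 3·t^3 + 3·t^2 - 3·t - 4. En substituant t = 2: x(2) = 26.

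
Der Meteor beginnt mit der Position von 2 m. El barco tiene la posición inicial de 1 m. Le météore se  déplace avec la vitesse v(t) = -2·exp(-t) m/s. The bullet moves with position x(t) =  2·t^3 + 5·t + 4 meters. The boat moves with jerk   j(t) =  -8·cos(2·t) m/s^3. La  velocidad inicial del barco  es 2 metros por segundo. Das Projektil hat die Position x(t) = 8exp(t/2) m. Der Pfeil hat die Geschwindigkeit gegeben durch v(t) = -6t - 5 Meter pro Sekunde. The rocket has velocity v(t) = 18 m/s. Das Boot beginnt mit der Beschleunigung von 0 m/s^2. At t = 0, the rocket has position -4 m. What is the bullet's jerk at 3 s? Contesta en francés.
Pour résoudre ceci, nous devons prendre 3 dérivées de notre équation de la position x(t) = 2·t^3 + 5·t + 4. En prenant d/dt de x(t), nous trouvons v(t) = 6·t^2 + 5. En dérivant la vitesse, nous obtenons l'accélération: a(t) = 12·t. En dérivant l'accélération, nous obtenons le jerk: j(t) = 12. De l'équation du jerk j(t) = 12, nous substituons t = 3 pour obtenir j = 12.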